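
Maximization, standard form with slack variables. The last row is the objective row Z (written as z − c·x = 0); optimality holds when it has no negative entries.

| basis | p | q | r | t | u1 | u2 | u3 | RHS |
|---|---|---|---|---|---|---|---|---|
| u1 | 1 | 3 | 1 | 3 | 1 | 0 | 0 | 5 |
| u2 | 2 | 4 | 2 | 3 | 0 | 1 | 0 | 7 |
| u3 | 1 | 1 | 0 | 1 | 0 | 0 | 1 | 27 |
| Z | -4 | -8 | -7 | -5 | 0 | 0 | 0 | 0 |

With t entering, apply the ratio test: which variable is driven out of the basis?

Column t entries and ratios — u1: 5/3 = 5/3; u2: 7/3 = 7/3; u3: 27/1 = 27.
Smallest ratio is 5/3 in the row of u1, so u1 leaves.

u1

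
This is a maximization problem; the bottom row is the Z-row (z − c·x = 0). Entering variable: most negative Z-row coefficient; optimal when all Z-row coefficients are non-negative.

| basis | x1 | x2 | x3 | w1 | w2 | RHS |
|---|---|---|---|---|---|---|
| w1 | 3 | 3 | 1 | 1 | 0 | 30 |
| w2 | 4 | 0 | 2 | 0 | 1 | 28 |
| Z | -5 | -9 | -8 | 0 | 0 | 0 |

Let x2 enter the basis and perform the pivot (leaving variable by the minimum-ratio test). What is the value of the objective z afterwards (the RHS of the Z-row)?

90

Ratio test on column x2 — row 1: 30/3 = 10; row 2: entry 0 ≤ 0. Minimum is 10 at row 1 (w1 leaves); pivot element 3.
Pivot on row 1; the Z-row RHS becomes 0 − (-9)·10 = 90.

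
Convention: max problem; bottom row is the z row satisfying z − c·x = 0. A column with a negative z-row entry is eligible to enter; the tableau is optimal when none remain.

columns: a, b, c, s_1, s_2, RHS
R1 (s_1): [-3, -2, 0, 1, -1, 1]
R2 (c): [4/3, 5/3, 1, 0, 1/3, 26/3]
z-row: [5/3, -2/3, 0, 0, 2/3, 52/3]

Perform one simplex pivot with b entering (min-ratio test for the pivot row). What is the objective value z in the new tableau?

104/5

Ratio test on column b — row 1: entry -2 ≤ 0; row 2: (26/3)/(5/3) = 26/5. Minimum is 26/5 at row 2 (c leaves); pivot element 5/3.
Pivot on row 2; the z-row RHS becomes 52/3 − (-2/3)·(26/5) = 104/5.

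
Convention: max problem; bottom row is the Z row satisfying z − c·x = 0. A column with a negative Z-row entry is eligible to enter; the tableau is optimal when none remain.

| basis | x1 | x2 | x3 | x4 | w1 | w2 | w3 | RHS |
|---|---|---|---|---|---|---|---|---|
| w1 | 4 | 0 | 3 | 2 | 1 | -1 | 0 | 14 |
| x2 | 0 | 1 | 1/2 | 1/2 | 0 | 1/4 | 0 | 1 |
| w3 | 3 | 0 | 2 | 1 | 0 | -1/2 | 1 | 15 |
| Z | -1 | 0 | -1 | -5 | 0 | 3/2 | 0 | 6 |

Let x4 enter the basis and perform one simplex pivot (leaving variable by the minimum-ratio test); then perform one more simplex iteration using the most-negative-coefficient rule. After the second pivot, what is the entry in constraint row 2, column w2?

1/2

Ratio test on column x4 — row 1: 14/2 = 7; row 2: 1/(1/2) = 2; row 3: 15/1 = 15. Minimum is 2 at row 2 (x2 leaves); pivot element 1/2.
Divide row 2 by 1/2; eliminate column x4 from the other rows.
Second iteration: most negative Z-row entry is -1 in column x1, so x1 enters.
Ratio test on column x1 — row 1: 10/4 = 5/2; row 2: entry 0 ≤ 0; row 3: 13/3 = 13/3. Minimum is 5/2 at row 1 (w1 leaves); pivot element 4.
Divide row 1 by 4; eliminate column x1 from the other rows.
After both pivots, the entry at constraint row 2, column w2 is 1/2.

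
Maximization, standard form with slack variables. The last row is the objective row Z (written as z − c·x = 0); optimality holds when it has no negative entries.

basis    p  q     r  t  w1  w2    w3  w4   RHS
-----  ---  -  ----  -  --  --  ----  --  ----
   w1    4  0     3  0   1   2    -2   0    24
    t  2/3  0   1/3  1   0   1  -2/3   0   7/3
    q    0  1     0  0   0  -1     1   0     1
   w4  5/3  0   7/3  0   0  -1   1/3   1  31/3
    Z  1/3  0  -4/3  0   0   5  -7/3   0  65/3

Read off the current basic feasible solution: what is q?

q is basic (row 3); its value is the RHS of that row, 1.

1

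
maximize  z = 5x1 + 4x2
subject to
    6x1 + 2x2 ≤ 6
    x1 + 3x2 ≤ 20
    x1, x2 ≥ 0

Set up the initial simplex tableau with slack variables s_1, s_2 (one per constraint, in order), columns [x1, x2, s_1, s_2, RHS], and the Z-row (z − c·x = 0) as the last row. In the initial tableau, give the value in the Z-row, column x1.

The Z-row carries the negated objective coefficients: the x1 entry is -5.

-5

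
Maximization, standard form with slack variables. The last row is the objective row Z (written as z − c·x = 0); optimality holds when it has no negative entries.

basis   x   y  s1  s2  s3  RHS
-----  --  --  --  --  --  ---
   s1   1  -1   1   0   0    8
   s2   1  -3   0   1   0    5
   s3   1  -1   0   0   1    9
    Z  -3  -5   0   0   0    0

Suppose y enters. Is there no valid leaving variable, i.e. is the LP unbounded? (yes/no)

yes

Every constraint-row entry in column y is ≤ 0, so increasing y is unbounded.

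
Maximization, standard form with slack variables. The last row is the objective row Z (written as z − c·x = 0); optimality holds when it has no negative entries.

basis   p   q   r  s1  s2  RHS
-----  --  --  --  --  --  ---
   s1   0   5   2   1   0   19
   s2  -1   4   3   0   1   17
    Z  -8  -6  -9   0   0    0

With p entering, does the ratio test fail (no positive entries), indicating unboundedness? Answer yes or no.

Every constraint-row entry in column p is ≤ 0, so increasing p is unbounded.

yes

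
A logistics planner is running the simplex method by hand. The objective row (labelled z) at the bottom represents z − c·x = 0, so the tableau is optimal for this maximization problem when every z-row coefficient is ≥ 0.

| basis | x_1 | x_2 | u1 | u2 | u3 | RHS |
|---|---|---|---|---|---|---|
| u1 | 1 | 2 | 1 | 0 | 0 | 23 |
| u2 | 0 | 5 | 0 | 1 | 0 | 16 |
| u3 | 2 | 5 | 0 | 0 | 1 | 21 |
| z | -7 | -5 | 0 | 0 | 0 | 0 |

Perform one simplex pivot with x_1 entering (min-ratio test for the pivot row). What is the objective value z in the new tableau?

147/2

Ratio test on column x_1 — row 1: 23/1 = 23; row 2: entry 0 ≤ 0; row 3: 21/2 = 21/2. Minimum is 21/2 at row 3 (u3 leaves); pivot element 2.
Pivot on row 3; the z-row RHS becomes 0 − (-7)·(21/2) = 147/2.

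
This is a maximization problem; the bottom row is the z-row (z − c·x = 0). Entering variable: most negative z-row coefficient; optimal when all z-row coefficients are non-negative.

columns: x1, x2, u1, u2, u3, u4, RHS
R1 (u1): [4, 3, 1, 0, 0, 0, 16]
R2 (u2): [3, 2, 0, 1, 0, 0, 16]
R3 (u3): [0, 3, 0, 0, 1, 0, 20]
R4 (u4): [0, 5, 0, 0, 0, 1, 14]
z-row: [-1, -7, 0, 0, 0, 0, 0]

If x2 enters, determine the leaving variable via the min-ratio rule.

Column x2 entries and ratios — u1: 16/3 = 16/3; u2: 16/2 = 8; u3: 20/3 = 20/3; u4: 14/5 = 14/5.
Smallest ratio is 14/5 in the row of u4, so u4 leaves.

u4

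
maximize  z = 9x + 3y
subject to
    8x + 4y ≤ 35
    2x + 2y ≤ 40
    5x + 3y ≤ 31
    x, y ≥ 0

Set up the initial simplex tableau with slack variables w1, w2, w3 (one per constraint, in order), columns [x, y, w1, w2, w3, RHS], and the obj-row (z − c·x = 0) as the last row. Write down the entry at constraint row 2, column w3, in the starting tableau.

0

Slack w3 belongs to constraint 3; its column is the unit vector e_3, so the entry in row 2 is 0.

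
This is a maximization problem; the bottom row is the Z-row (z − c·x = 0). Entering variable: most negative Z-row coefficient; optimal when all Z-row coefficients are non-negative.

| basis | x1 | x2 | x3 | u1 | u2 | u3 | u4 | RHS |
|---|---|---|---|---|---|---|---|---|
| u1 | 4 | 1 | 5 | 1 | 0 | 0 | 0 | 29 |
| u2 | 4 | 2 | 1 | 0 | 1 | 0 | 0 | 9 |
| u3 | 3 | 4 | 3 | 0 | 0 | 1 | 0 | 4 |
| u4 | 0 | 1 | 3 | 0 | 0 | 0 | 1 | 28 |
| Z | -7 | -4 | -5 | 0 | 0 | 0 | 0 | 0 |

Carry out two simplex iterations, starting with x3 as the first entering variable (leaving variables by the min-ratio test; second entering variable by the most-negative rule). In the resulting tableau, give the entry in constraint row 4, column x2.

Ratio test on column x3 — row 1: 29/5 = 29/5; row 2: 9/1 = 9; row 3: 4/3 = 4/3; row 4: 28/3 = 28/3. Minimum is 4/3 at row 3 (u3 leaves); pivot element 3.
Divide row 3 by 3; eliminate column x3 from the other rows.
Second iteration: most negative Z-row entry is -2 in column x1, so x1 enters.
Ratio test on column x1 — row 1: entry -1 ≤ 0; row 2: (23/3)/3 = 23/9; row 3: (4/3)/1 = 4/3; row 4: entry -3 ≤ 0. Minimum is 4/3 at row 3 (x3 leaves); pivot element 1.
Divide row 3 by 1; eliminate column x1 from the other rows.
After both pivots, the entry at constraint row 4, column x2 is 1.

1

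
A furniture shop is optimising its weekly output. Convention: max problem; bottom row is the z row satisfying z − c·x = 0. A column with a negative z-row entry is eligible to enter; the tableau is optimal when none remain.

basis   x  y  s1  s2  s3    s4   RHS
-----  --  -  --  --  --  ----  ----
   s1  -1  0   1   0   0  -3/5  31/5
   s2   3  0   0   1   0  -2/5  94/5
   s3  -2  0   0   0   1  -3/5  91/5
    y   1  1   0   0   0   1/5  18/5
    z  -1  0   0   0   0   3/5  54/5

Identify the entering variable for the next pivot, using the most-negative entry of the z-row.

x

Negative z-row entries: x: -1.
The most negative is -1 in column x, so x enters.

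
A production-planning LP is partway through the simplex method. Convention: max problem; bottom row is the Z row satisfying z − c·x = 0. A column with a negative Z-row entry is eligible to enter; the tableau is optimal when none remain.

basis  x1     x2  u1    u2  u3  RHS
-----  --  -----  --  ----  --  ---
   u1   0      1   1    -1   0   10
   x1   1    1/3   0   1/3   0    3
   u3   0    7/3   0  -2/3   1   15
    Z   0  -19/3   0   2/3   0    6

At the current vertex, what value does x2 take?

x2 is not in the basis, so in the current basic feasible solution x2 = 0.

0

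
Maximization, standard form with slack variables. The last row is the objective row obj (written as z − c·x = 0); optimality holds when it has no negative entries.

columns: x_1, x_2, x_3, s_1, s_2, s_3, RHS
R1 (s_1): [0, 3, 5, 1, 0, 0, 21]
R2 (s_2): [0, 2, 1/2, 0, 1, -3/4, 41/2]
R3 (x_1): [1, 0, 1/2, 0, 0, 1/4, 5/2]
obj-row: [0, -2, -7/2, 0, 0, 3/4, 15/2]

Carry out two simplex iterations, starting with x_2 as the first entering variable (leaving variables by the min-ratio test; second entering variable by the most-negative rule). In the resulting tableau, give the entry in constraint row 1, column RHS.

21/5

Ratio test on column x_2 — row 1: 21/3 = 7; row 2: (41/2)/2 = 41/4; row 3: entry 0 ≤ 0. Minimum is 7 at row 1 (s_1 leaves); pivot element 3.
Divide row 1 by 3; eliminate column x_2 from the other rows.
Second iteration: most negative obj-row entry is -1/6 in column x_3, so x_3 enters.
Ratio test on column x_3 — row 1: 7/(5/3) = 21/5; row 2: entry -17/6 ≤ 0; row 3: (5/2)/(1/2) = 5. Minimum is 21/5 at row 1 (x_2 leaves); pivot element 5/3.
Divide row 1 by 5/3; eliminate column x_3 from the other rows.
After both pivots, the entry at constraint row 1, column RHS is 21/5.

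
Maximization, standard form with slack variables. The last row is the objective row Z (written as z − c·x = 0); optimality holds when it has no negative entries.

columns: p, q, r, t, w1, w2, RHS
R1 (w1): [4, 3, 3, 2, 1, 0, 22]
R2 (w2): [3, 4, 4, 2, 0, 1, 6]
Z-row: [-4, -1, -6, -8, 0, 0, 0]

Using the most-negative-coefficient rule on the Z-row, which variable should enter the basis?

Negative Z-row entries: p: -4, q: -1, r: -6, t: -8.
The most negative is -8 in column t, so t enters.

t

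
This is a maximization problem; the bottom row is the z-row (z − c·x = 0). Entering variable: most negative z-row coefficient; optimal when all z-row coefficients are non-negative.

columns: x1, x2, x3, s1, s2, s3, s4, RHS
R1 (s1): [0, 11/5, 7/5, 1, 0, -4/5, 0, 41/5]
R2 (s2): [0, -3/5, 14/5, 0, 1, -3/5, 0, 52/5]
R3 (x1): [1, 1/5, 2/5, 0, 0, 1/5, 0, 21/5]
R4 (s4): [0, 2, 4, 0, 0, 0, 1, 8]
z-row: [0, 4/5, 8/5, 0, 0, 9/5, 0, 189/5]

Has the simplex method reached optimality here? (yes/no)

yes

Every z-row coefficient is ≥ 0, so the tableau is optimal.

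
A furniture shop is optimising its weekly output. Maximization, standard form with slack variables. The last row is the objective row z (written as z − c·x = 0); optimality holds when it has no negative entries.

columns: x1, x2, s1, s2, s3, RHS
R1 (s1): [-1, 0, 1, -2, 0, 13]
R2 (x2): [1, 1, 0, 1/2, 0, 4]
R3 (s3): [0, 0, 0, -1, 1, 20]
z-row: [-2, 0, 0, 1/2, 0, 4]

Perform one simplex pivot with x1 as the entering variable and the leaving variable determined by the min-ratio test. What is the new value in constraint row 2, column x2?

1

Ratio test on column x1 — row 1: entry -1 ≤ 0; row 2: 4/1 = 4; row 3: entry 0 ≤ 0. Minimum is 4 at row 2 (x2 leaves); pivot element 1.
Divide row 2 by 1; eliminate column x1 from the other rows.
In the new row 2, the x2 entry is the old entry divided by the pivot: 1/1 = 1.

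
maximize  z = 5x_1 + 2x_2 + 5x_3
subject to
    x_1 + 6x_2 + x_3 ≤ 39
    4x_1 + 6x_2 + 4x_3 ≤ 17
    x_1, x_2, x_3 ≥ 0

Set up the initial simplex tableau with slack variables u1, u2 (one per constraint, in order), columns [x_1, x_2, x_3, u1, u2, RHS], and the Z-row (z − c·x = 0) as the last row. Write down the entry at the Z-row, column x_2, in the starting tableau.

-2

The Z-row carries the negated objective coefficients: the x_2 entry is -2.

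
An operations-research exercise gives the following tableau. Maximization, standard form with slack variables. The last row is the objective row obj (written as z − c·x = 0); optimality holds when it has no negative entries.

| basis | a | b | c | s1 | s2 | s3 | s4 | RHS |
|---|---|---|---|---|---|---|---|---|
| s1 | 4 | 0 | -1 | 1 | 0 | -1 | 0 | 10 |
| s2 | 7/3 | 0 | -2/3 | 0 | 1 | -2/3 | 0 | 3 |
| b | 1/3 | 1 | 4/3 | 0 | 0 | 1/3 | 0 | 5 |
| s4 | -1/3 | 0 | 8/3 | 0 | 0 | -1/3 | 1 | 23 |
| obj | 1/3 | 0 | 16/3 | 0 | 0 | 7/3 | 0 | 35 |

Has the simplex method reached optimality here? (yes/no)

yes

Every obj-row coefficient is ≥ 0, so the tableau is optimal.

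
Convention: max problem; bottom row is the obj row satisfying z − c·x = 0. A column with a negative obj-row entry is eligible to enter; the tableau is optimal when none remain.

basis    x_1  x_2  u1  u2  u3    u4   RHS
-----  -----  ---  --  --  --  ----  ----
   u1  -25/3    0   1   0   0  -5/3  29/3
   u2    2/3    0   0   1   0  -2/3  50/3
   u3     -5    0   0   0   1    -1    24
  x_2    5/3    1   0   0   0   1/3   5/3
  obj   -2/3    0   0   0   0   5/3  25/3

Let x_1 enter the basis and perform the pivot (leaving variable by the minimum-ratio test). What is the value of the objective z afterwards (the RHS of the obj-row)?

Ratio test on column x_1 — row 1: entry -25/3 ≤ 0; row 2: (50/3)/(2/3) = 25; row 3: entry -5 ≤ 0; row 4: (5/3)/(5/3) = 1. Minimum is 1 at row 4 (x_2 leaves); pivot element 5/3.
Pivot on row 4; the obj-row RHS becomes 25/3 − (-2/3)·1 = 9.

9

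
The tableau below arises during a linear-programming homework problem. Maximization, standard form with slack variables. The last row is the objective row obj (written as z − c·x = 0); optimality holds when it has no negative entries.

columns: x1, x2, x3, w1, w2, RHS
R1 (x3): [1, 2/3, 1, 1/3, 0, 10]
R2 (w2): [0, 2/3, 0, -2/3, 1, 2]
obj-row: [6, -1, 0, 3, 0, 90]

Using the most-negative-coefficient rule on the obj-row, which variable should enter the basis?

Negative obj-row entries: x2: -1.
The most negative is -1 in column x2, so x2 enters.

x2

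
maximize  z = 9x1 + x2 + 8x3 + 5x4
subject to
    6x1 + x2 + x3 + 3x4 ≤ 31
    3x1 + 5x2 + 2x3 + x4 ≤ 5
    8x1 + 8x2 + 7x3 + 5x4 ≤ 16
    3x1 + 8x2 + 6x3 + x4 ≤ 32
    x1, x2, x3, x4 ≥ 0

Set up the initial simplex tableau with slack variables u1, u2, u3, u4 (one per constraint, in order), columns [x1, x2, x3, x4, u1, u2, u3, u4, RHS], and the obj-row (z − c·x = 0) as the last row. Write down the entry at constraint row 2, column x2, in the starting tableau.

5

Constraint 2 has coefficient 5 on x2.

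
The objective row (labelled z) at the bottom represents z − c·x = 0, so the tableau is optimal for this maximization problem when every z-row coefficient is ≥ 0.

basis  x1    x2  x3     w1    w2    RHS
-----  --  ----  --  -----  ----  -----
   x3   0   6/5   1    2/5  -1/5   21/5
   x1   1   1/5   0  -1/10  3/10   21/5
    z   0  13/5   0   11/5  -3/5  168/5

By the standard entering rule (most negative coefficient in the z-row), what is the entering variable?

w2

Negative z-row entries: w2: -3/5.
The most negative is -3/5 in column w2, so w2 enters.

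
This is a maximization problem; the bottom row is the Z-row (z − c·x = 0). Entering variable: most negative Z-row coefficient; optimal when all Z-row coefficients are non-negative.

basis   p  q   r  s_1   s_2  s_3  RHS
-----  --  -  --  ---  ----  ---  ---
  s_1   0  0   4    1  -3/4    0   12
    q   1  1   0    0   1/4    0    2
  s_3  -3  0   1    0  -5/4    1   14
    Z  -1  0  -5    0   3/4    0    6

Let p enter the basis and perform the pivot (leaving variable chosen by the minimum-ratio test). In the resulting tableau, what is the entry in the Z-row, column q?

1

Ratio test on column p — row 1: entry 0 ≤ 0; row 2: 2/1 = 2; row 3: entry -3 ≤ 0. Minimum is 2 at row 2 (q leaves); pivot element 1.
Divide row 2 by 1; eliminate column p from the other rows.
Z-row update in column q: 0 − (-1)·1 = 1.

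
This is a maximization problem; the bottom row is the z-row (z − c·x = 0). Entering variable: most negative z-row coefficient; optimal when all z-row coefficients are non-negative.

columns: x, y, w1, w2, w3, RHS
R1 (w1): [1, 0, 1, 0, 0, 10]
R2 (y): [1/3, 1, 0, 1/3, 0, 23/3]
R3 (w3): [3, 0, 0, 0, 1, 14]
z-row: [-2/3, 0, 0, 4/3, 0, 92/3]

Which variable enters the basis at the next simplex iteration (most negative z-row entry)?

Negative z-row entries: x: -2/3.
The most negative is -2/3 in column x, so x enters.

x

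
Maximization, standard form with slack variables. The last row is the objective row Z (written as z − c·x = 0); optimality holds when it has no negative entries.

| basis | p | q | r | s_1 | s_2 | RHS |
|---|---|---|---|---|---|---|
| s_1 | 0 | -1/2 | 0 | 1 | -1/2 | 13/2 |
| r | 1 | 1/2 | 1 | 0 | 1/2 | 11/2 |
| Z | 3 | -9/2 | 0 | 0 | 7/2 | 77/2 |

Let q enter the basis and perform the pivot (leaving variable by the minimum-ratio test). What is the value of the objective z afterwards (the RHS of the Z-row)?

88

Ratio test on column q — row 1: entry -1/2 ≤ 0; row 2: (11/2)/(1/2) = 11. Minimum is 11 at row 2 (r leaves); pivot element 1/2.
Pivot on row 2; the Z-row RHS becomes 77/2 − (-9/2)·11 = 88.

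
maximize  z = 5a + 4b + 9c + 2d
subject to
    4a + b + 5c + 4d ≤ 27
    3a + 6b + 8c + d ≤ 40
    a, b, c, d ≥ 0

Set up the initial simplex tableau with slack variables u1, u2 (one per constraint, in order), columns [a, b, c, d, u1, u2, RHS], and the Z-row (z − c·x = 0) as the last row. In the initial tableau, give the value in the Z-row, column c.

-9

The Z-row carries the negated objective coefficients: the c entry is -9.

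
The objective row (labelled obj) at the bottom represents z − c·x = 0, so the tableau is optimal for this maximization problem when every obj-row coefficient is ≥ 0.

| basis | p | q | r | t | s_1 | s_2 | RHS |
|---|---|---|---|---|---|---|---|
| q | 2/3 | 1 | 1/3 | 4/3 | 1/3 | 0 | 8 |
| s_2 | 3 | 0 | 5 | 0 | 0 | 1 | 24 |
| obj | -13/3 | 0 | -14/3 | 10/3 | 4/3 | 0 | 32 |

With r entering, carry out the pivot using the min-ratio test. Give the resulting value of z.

Ratio test on column r — row 1: 8/(1/3) = 24; row 2: 24/5 = 24/5. Minimum is 24/5 at row 2 (s_2 leaves); pivot element 5.
Pivot on row 2; the obj-row RHS becomes 32 − (-14/3)·(24/5) = 272/5.

272/5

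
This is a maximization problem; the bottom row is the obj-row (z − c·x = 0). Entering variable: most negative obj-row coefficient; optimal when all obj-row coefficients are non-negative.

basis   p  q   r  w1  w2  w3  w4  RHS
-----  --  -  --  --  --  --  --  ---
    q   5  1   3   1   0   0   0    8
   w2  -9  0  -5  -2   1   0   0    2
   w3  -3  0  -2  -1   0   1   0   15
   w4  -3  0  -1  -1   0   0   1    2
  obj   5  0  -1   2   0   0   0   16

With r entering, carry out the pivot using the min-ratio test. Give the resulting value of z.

Ratio test on column r — row 1: 8/3 = 8/3; row 2: entry -5 ≤ 0; row 3: entry -2 ≤ 0; row 4: entry -1 ≤ 0. Minimum is 8/3 at row 1 (q leaves); pivot element 3.
Pivot on row 1; the obj-row RHS becomes 16 − (-1)·(8/3) = 56/3.

56/3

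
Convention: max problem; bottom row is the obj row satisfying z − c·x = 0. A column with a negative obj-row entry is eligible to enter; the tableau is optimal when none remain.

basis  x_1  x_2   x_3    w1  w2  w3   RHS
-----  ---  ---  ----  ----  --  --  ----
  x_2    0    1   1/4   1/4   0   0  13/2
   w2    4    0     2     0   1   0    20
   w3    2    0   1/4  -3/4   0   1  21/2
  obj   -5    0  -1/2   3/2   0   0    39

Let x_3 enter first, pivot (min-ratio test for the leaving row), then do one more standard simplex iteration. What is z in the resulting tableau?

Ratio test on column x_3 — row 1: (13/2)/(1/4) = 26; row 2: 20/2 = 10; row 3: (21/2)/(1/4) = 42. Minimum is 10 at row 2 (w2 leaves); pivot element 2.
Pivot on row 2; the obj-row RHS becomes 39 − (-1/2)·10 = 44.
Next entering variable (most negative obj-row entry -4): x_1.
Ratio test on column x_1 — row 1: entry -1/2 ≤ 0; row 2: 10/2 = 5; row 3: 8/(3/2) = 16/3. Minimum is 5 at row 2 (x_3 leaves); pivot element 2.
After the second pivot the obj-row RHS is 44 − (-4)·5 = 64.

64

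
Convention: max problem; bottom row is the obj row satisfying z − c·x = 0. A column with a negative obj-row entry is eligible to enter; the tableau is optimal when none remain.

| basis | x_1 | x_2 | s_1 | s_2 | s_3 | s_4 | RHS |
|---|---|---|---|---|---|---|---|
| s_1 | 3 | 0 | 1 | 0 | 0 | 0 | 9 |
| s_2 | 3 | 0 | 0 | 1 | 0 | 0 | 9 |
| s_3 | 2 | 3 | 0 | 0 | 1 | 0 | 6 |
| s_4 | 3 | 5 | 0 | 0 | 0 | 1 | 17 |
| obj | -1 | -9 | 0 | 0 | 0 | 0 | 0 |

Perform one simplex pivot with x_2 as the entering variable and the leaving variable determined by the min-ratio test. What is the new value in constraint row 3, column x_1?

2/3

Ratio test on column x_2 — row 1: entry 0 ≤ 0; row 2: entry 0 ≤ 0; row 3: 6/3 = 2; row 4: 17/5 = 17/5. Minimum is 2 at row 3 (s_3 leaves); pivot element 3.
Divide row 3 by 3; eliminate column x_2 from the other rows.
In the new row 3, the x_1 entry is the old entry divided by the pivot: 2/3 = 2/3.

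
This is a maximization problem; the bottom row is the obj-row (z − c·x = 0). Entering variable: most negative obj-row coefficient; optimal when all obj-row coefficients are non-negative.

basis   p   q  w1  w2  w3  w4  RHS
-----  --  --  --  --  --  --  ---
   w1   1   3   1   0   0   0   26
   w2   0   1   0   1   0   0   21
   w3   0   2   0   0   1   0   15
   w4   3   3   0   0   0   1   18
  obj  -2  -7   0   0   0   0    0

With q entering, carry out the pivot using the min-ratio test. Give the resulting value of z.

Ratio test on column q — row 1: 26/3 = 26/3; row 2: 21/1 = 21; row 3: 15/2 = 15/2; row 4: 18/3 = 6. Minimum is 6 at row 4 (w4 leaves); pivot element 3.
Pivot on row 4; the obj-row RHS becomes 0 − (-7)·6 = 42.

42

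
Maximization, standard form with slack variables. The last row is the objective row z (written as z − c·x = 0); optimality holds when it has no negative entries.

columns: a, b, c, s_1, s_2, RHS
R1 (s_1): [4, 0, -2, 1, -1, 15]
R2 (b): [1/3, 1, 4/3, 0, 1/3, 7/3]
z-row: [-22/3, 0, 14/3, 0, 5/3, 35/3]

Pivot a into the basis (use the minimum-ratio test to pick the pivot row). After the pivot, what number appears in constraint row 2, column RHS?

Ratio test on column a — row 1: 15/4 = 15/4; row 2: (7/3)/(1/3) = 7. Minimum is 15/4 at row 1 (s_1 leaves); pivot element 4.
Divide row 1 by 4; eliminate column a from the other rows.
Row 2 update in column RHS: 7/3 − (1/3)·(15/4) = 13/12.

13/12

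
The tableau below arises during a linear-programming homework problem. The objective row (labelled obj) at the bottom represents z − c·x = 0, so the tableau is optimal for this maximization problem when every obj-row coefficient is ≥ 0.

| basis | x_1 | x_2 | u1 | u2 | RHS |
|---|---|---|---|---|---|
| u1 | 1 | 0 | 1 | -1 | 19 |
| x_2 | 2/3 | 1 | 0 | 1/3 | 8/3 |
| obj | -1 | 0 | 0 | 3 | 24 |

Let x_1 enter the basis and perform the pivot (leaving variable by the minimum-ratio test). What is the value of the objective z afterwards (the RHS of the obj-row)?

28

Ratio test on column x_1 — row 1: 19/1 = 19; row 2: (8/3)/(2/3) = 4. Minimum is 4 at row 2 (x_2 leaves); pivot element 2/3.
Pivot on row 2; the obj-row RHS becomes 24 − (-1)·4 = 28.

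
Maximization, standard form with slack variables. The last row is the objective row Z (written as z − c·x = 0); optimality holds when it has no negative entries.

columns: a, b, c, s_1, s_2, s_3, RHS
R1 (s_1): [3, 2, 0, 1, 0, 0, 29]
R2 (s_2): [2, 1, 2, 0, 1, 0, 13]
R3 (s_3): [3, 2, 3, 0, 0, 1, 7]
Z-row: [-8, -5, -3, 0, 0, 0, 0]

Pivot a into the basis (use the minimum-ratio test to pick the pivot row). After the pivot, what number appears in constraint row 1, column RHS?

Ratio test on column a — row 1: 29/3 = 29/3; row 2: 13/2 = 13/2; row 3: 7/3 = 7/3. Minimum is 7/3 at row 3 (s_3 leaves); pivot element 3.
Divide row 3 by 3; eliminate column a from the other rows.
Row 1 update in column RHS: 29 − 3·(7/3) = 22.

22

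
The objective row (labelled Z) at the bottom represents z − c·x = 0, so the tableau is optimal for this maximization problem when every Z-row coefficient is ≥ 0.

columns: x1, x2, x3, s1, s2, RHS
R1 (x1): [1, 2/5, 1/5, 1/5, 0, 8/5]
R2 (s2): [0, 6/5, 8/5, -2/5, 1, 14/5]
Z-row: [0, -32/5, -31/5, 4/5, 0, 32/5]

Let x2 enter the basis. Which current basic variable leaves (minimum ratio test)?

Column x2 entries and ratios — x1: (8/5)/(2/5) = 4; s2: (14/5)/(6/5) = 7/3.
Smallest ratio is 7/3 in the row of s2, so s2 leaves.

s2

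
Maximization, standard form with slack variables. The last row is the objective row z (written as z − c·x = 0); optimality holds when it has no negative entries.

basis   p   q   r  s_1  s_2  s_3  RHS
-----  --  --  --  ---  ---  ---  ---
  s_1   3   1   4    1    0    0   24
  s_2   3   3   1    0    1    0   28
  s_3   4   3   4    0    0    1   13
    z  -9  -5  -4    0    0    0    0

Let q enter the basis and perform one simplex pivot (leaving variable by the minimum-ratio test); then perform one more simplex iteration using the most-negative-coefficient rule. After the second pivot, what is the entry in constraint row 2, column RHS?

Ratio test on column q — row 1: 24/1 = 24; row 2: 28/3 = 28/3; row 3: 13/3 = 13/3. Minimum is 13/3 at row 3 (s_3 leaves); pivot element 3.
Divide row 3 by 3; eliminate column q from the other rows.
Second iteration: most negative z-row entry is -7/3 in column p, so p enters.
Ratio test on column p — row 1: (59/3)/(5/3) = 59/5; row 2: entry -1 ≤ 0; row 3: (13/3)/(4/3) = 13/4. Minimum is 13/4 at row 3 (q leaves); pivot element 4/3.
Divide row 3 by 4/3; eliminate column p from the other rows.
After both pivots, the entry at constraint row 2, column RHS is 73/4.

73/4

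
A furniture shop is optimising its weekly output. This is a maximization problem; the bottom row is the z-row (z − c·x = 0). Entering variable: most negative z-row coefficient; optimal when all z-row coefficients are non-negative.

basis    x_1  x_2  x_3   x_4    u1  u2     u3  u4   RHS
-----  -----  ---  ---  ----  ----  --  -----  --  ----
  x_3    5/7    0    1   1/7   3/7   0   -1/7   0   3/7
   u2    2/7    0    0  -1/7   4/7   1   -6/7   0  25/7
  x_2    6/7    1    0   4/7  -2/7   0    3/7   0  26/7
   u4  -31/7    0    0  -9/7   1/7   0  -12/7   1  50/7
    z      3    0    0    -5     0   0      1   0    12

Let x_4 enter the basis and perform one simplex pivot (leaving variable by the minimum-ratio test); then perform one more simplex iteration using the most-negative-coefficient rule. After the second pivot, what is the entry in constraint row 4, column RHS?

Ratio test on column x_4 — row 1: (3/7)/(1/7) = 3; row 2: entry -1/7 ≤ 0; row 3: (26/7)/(4/7) = 13/2; row 4: entry -9/7 ≤ 0. Minimum is 3 at row 1 (x_3 leaves); pivot element 1/7.
Divide row 1 by 1/7; eliminate column x_4 from the other rows.
Second iteration: most negative z-row entry is -4 in column u3, so u3 enters.
Ratio test on column u3 — row 1: entry -1 ≤ 0; row 2: entry -1 ≤ 0; row 3: 2/1 = 2; row 4: entry -3 ≤ 0. Minimum is 2 at row 3 (x_2 leaves); pivot element 1.
Divide row 3 by 1; eliminate column u3 from the other rows.
After both pivots, the entry at constraint row 4, column RHS is 17.

17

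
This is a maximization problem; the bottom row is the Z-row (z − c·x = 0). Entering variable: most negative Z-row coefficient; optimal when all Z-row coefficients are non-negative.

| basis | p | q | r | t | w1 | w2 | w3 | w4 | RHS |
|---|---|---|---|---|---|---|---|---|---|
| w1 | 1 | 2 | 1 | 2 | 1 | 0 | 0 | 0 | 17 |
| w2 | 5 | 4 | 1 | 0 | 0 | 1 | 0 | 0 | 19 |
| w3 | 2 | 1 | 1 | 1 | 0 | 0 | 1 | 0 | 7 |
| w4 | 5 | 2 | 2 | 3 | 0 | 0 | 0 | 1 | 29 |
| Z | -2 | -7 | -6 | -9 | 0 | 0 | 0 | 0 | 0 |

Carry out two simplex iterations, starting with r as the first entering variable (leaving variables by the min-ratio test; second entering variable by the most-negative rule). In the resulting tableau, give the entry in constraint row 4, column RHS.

Ratio test on column r — row 1: 17/1 = 17; row 2: 19/1 = 19; row 3: 7/1 = 7; row 4: 29/2 = 29/2. Minimum is 7 at row 3 (w3 leaves); pivot element 1.
Divide row 3 by 1; eliminate column r from the other rows.
Second iteration: most negative Z-row entry is -3 in column t, so t enters.
Ratio test on column t — row 1: 10/1 = 10; row 2: entry -1 ≤ 0; row 3: 7/1 = 7; row 4: 15/1 = 15. Minimum is 7 at row 3 (r leaves); pivot element 1.
Divide row 3 by 1; eliminate column t from the other rows.
After both pivots, the entry at constraint row 4, column RHS is 8.

8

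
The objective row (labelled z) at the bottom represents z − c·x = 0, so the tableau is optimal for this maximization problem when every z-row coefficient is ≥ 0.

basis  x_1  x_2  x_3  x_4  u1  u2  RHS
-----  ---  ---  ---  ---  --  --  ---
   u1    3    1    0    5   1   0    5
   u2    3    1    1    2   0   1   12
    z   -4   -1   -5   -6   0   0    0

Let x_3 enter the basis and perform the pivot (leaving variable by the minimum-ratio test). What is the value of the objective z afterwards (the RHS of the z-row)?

Ratio test on column x_3 — row 1: entry 0 ≤ 0; row 2: 12/1 = 12. Minimum is 12 at row 2 (u2 leaves); pivot element 1.
Pivot on row 2; the z-row RHS becomes 0 − (-5)·12 = 60.

60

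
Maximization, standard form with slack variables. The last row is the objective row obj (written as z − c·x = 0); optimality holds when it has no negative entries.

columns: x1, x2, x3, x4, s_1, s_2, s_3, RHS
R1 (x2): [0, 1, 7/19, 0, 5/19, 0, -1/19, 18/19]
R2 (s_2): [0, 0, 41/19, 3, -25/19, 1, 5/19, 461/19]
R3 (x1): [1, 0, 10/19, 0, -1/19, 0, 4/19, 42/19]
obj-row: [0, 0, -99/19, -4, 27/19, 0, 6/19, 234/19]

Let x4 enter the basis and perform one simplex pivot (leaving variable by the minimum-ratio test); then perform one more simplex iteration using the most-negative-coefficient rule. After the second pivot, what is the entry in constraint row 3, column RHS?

6/7

Ratio test on column x4 — row 1: entry 0 ≤ 0; row 2: (461/19)/3 = 461/57; row 3: entry 0 ≤ 0. Minimum is 461/57 at row 2 (s_2 leaves); pivot element 3.
Divide row 2 by 3; eliminate column x4 from the other rows.
Second iteration: most negative obj-row entry is -7/3 in column x3, so x3 enters.
Ratio test on column x3 — row 1: (18/19)/(7/19) = 18/7; row 2: (461/57)/(41/57) = 461/41; row 3: (42/19)/(10/19) = 21/5. Minimum is 18/7 at row 1 (x2 leaves); pivot element 7/19.
Divide row 1 by 7/19; eliminate column x3 from the other rows.
After both pivots, the entry at constraint row 3, column RHS is 6/7.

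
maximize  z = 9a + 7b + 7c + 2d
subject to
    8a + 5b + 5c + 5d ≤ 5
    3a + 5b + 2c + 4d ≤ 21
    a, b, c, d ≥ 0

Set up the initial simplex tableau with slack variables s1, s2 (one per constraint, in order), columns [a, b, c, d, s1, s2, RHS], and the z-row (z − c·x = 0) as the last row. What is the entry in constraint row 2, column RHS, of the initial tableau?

21

The RHS of constraint 2 is b_2 = 21.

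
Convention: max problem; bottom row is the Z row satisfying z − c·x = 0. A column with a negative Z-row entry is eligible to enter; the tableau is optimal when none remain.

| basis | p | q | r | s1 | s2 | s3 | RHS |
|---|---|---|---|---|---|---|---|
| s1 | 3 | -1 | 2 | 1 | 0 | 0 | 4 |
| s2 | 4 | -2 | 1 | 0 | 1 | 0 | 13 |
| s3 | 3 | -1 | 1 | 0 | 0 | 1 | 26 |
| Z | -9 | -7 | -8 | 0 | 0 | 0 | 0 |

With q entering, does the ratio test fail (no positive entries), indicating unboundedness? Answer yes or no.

Every constraint-row entry in column q is ≤ 0, so increasing q is unbounded.

yes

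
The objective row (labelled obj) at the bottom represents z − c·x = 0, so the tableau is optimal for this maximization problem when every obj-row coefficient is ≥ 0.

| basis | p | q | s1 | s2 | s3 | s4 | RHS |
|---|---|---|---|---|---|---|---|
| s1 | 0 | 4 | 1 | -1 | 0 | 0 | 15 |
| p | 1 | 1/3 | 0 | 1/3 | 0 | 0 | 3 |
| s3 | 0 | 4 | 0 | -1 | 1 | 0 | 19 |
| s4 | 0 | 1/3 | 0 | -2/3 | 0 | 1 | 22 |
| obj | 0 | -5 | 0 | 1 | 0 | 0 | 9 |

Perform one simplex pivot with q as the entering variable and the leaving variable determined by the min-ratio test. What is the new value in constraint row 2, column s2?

5/12

Ratio test on column q — row 1: 15/4 = 15/4; row 2: 3/(1/3) = 9; row 3: 19/4 = 19/4; row 4: 22/(1/3) = 66. Minimum is 15/4 at row 1 (s1 leaves); pivot element 4.
Divide row 1 by 4; eliminate column q from the other rows.
Row 2 update in column s2: 1/3 − (1/3)·(-1/4) = 5/12.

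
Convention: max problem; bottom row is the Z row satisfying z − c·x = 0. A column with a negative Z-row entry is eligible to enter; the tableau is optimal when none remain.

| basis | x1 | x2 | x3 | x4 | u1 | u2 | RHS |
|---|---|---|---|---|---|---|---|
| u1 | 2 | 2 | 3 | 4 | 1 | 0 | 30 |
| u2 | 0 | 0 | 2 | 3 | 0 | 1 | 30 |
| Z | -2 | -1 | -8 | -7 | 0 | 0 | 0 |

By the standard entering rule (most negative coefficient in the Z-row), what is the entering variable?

Negative Z-row entries: x1: -2, x2: -1, x3: -8, x4: -7.
The most negative is -8 in column x3, so x3 enters.

x3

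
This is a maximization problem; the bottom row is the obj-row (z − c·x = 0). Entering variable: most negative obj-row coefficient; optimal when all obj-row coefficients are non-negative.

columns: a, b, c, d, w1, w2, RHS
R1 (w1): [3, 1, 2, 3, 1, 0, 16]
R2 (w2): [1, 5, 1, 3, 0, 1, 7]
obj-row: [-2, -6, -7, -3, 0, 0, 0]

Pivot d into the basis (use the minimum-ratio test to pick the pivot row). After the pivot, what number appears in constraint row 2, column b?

Ratio test on column d — row 1: 16/3 = 16/3; row 2: 7/3 = 7/3. Minimum is 7/3 at row 2 (w2 leaves); pivot element 3.
Divide row 2 by 3; eliminate column d from the other rows.
In the new row 2, the b entry is the old entry divided by the pivot: 5/3 = 5/3.

5/3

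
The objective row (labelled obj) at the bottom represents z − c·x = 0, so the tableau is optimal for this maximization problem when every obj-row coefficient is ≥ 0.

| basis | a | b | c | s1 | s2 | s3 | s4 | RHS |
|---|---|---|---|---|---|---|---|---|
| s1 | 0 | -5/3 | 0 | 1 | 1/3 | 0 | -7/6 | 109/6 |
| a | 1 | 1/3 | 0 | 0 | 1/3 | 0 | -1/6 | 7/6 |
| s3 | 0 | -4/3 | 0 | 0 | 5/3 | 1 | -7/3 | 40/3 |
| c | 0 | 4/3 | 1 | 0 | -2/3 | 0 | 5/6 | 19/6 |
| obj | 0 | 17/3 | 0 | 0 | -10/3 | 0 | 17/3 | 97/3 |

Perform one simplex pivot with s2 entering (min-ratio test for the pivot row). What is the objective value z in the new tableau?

Ratio test on column s2 — row 1: (109/6)/(1/3) = 109/2; row 2: (7/6)/(1/3) = 7/2; row 3: (40/3)/(5/3) = 8; row 4: entry -2/3 ≤ 0. Minimum is 7/2 at row 2 (a leaves); pivot element 1/3.
Pivot on row 2; the obj-row RHS becomes 97/3 − (-10/3)·(7/2) = 44.

44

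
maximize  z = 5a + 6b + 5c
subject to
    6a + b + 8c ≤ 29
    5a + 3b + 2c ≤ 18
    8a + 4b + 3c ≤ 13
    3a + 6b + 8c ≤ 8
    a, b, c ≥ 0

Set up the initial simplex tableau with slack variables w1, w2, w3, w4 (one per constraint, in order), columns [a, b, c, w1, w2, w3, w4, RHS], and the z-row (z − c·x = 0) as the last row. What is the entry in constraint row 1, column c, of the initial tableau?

8

Constraint 1 has coefficient 8 on c.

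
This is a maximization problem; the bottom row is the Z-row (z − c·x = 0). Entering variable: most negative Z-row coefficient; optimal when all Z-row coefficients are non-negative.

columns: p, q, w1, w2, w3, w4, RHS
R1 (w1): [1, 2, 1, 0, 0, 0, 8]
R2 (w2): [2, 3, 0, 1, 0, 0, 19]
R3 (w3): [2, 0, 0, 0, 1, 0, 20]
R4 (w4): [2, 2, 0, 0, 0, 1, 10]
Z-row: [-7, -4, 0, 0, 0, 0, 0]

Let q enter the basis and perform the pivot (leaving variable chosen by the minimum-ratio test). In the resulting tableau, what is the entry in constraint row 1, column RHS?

Ratio test on column q — row 1: 8/2 = 4; row 2: 19/3 = 19/3; row 3: entry 0 ≤ 0; row 4: 10/2 = 5. Minimum is 4 at row 1 (w1 leaves); pivot element 2.
Divide row 1 by 2; eliminate column q from the other rows.
In the new row 1, the RHS entry is the old entry divided by the pivot: 8/2 = 4.

4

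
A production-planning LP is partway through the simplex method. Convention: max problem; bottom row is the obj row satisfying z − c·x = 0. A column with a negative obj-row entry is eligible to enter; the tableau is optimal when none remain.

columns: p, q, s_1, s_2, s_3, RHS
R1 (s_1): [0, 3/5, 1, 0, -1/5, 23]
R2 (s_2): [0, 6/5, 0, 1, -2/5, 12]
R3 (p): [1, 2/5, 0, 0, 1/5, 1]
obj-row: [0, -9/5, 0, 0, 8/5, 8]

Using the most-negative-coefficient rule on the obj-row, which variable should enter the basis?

Negative obj-row entries: q: -9/5.
The most negative is -9/5 in column q, so q enters.

q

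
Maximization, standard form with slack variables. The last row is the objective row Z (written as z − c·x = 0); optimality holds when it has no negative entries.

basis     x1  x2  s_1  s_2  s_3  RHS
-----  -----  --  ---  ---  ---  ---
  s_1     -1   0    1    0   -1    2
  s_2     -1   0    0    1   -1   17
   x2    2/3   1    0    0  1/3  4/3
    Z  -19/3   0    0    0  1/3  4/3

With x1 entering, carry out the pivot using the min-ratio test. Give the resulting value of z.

14

Ratio test on column x1 — row 1: entry -1 ≤ 0; row 2: entry -1 ≤ 0; row 3: (4/3)/(2/3) = 2. Minimum is 2 at row 3 (x2 leaves); pivot element 2/3.
Pivot on row 3; the Z-row RHS becomes 4/3 − (-19/3)·2 = 14.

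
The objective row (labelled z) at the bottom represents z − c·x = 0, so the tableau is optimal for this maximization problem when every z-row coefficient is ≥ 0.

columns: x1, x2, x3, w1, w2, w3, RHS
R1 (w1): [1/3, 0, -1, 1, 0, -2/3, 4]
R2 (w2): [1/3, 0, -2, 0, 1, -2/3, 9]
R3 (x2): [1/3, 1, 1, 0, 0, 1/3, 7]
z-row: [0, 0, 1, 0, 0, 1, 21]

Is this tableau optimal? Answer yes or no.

yes

Every z-row coefficient is ≥ 0, so the tableau is optimal.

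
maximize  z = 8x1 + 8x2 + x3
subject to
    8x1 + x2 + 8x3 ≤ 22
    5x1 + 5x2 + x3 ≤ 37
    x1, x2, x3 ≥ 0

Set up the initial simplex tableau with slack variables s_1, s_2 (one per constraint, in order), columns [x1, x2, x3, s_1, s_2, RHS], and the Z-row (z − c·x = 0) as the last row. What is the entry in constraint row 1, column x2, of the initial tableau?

Constraint 1 has coefficient 1 on x2.

1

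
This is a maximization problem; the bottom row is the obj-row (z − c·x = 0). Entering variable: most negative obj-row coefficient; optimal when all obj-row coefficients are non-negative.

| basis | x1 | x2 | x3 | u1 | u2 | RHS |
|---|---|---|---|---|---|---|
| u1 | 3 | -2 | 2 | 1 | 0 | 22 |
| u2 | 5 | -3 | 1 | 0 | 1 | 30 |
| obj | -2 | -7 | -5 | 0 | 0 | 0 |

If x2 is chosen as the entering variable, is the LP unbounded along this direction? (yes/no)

yes

Every constraint-row entry in column x2 is ≤ 0, so increasing x2 is unbounded.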